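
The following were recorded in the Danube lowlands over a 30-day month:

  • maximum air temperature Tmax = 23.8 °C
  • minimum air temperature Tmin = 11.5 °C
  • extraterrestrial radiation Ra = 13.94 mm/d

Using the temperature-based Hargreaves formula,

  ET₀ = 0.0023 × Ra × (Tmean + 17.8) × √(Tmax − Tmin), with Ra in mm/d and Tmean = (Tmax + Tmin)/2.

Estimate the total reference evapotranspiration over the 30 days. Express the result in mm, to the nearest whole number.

120 mm

Tmean = (23.8 + 11.5)/2 = 17.65 °C
ET₀ = 0.0023 × 13.94 × (17.65 + 17.8) × √12.3 = 0.0023 × 13.94 × 35.45 × 3.5071 = 3.9862 mm/d
Over 30 days: 3.9862 × 30 = 119.586 mm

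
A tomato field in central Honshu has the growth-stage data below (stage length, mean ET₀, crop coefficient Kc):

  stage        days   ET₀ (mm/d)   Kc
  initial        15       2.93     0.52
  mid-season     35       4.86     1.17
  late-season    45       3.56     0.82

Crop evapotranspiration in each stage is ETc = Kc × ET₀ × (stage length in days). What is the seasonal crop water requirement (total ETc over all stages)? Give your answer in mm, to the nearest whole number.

initial: 0.52 × 2.93 × 15 = 22.85 mm
mid-season: 1.17 × 4.86 × 35 = 199.02 mm
late-season: 0.82 × 3.56 × 45 = 131.36 mm
Seasonal total = 353.23 mm

353 mm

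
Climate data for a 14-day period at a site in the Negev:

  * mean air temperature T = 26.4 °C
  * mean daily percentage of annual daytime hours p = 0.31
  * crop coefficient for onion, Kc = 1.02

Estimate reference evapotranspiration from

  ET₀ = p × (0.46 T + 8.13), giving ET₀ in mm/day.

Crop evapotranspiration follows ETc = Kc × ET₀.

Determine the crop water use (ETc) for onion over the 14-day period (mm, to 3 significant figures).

ET₀ = 0.31 × (0.46 × 26.4 + 8.13) = 0.31 × 20.274 = 6.2849 mm/d
ETc = Kc × ET₀ = 1.02 × 6.2849 = 6.4106 mm/d
Over 14 days: 6.4106 × 14 = 89.748 mm

89.7 mm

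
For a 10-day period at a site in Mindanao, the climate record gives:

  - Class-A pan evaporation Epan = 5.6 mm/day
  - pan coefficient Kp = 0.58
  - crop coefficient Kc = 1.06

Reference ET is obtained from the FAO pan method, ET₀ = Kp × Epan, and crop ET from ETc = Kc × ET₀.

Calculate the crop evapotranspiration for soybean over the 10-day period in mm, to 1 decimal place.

ET₀ = 0.58 × 5.6 = 3.2480 mm/d
ETc = Kc × ET₀ = 1.06 × 3.2480 = 3.4429 mm/d
Over 10 days: 3.4429 × 10 = 34.429 mm

34.4 mm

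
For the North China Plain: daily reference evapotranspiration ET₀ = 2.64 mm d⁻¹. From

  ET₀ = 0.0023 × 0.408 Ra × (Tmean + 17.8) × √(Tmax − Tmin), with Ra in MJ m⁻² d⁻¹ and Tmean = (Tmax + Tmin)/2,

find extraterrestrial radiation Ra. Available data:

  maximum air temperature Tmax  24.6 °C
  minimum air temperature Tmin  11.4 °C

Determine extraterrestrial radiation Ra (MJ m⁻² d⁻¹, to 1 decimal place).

21.6 MJ m⁻² d⁻¹

Tmean = (24.6+11.4)/2 = 18.00 °C; ΔT = 13.2
Ra = ET₀ / [0.0023 × 0.408 × (Tmean+17.8) × √ΔT]
   = 2.64 / (0.0023 × 0.408 × 35.80 × 3.6332) = 21.629 MJ m⁻² d⁻¹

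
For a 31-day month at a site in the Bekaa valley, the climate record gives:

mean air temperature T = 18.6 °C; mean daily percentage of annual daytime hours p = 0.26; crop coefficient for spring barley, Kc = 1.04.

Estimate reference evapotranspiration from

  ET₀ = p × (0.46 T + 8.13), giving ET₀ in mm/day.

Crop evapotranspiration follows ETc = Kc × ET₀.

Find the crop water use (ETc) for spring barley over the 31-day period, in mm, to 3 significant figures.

ET₀ = 0.26 × (0.46 × 18.6 + 8.13) = 0.26 × 16.686 = 4.3384 mm/d
ETc = Kc × ET₀ = 1.04 × 4.3384 = 4.5119 mm/d
Over 31 days: 4.5119 × 31 = 139.869 mm

140 mm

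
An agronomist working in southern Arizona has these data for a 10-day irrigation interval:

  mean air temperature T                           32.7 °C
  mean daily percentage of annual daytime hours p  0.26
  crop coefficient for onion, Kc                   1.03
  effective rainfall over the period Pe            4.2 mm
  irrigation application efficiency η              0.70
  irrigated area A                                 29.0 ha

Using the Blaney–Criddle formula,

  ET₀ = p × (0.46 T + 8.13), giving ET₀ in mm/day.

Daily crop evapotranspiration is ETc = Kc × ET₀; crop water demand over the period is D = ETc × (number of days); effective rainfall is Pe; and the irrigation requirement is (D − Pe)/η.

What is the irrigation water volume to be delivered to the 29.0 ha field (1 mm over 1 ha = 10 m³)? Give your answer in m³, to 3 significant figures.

24000 m³

ET₀ = 0.26 × (0.46 × 32.7 + 8.13) = 0.26 × 23.172 = 6.0247 mm/d
ETc = Kc × ET₀ = 1.03 × 6.0247 = 6.2054 mm/d
Crop demand D = ETc × 10 d = 6.2054 × 10 = 62.054 mm
D − Pe = 62.054 − 4.2 = 57.854 mm
Gross irrigation = 57.854 / 0.70 = 82.649 mm
Volume = 82.649 mm × 29.0 ha × 10 = 23968.2 m³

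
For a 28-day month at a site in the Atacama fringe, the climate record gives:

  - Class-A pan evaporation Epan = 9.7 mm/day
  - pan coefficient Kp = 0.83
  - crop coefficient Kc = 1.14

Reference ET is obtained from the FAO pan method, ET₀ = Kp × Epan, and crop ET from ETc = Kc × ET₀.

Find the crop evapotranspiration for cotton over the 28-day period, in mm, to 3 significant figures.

ET₀ = 0.83 × 9.7 = 8.0510 mm/d
ETc = Kc × ET₀ = 1.14 × 8.0510 = 9.1781 mm/d
Over 28 days: 9.1781 × 28 = 256.987 mm

257 mm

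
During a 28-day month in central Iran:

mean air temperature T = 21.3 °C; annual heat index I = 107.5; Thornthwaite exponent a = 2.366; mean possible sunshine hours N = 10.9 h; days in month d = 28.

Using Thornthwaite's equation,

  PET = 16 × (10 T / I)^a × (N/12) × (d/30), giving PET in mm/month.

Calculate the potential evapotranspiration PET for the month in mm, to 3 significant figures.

10T/I = 10 × 21.3 / 107.5 = 1.9814
(10T/I)^a = 1.9814^2.366 = 5.0424
Uncorrected PET = 16 × 5.0424 = 80.678 mm
Correction = (N/12)(d/30) = (10.9/12)(28/30) = 0.8478
PET = 80.678 × 0.8478 = 68.399 mm/month

68.4 mm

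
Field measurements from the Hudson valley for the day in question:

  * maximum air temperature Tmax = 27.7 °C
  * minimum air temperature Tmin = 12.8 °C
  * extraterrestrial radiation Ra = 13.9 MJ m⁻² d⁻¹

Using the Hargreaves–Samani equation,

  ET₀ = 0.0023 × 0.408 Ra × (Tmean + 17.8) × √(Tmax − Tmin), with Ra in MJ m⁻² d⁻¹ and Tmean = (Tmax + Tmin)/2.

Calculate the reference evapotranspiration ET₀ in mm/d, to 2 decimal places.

1.92 mm/d

Tmean = (27.7 + 12.8)/2 = 20.25 °C
0.408 Ra = 0.408 × 13.9 = 5.6712 mm/d equivalent
ET₀ = 0.0023 × 5.6712 × (20.25 + 17.8) × √14.9 = 0.0023 × 5.6712 × 38.05 × 3.8601 = 1.9158 mm/d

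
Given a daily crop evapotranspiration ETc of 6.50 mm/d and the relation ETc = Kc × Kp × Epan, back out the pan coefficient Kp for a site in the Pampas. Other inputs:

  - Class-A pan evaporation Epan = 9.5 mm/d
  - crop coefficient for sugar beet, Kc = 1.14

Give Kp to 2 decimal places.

ETc = Kc × Kp × Epan  ⇒  Kp = ETc / (Kc × Epan)
Kp = 6.50 / (1.14 × 9.5) = 6.50 / 10.830 = 0.6002

0.60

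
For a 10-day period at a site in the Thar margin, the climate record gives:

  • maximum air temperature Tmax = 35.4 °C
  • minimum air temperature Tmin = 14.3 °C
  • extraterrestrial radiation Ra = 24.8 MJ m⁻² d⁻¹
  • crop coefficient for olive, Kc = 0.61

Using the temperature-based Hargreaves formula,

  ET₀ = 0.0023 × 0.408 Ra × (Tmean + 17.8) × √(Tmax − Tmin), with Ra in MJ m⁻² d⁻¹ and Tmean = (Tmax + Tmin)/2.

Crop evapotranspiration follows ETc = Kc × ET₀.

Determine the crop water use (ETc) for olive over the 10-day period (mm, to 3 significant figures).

27.8 mm

Tmean = (35.4 + 14.3)/2 = 24.85 °C
0.408 Ra = 0.408 × 24.8 = 10.1184 mm/d equivalent
ET₀ = 0.0023 × 10.1184 × (24.85 + 17.8) × √21.1 = 0.0023 × 10.1184 × 42.65 × 4.5935 = 4.5593 mm/d
ETc = Kc × ET₀ = 0.61 × 4.5593 = 2.7812 mm/d
Over 10 days: 2.7812 × 10 = 27.812 mm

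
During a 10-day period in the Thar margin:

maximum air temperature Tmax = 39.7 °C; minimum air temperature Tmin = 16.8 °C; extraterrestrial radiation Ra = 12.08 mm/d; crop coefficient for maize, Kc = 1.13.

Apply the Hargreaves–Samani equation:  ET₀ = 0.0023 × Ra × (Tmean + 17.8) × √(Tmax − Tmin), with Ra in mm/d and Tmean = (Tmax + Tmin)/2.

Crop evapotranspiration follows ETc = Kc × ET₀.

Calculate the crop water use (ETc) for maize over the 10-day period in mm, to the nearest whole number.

Tmean = (39.7 + 16.8)/2 = 28.25 °C
ET₀ = 0.0023 × 12.08 × (28.25 + 17.8) × √22.9 = 0.0023 × 12.08 × 46.05 × 4.7854 = 6.1227 mm/d
ETc = Kc × ET₀ = 1.13 × 6.1227 = 6.9187 mm/d
Over 10 days: 6.9187 × 10 = 69.187 mm

69 mm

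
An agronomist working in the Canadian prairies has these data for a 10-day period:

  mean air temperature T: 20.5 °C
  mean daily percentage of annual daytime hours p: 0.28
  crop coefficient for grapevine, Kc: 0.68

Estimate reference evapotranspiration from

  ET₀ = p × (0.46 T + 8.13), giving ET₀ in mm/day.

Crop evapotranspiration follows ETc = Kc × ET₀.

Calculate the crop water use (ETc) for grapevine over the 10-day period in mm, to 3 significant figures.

ET₀ = 0.28 × (0.46 × 20.5 + 8.13) = 0.28 × 17.560 = 4.9168 mm/d
ETc = Kc × ET₀ = 0.68 × 4.9168 = 3.3434 mm/d
Over 10 days: 3.3434 × 10 = 33.434 mm

33.4 mm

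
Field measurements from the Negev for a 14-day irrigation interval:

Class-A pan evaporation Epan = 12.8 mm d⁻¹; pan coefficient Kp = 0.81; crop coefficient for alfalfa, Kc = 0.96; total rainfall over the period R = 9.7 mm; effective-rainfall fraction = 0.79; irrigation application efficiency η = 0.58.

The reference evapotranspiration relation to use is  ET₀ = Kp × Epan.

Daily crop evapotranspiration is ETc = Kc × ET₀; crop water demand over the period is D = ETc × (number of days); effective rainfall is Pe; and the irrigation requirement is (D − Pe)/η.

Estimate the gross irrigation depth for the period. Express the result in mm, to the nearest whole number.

ET₀ = 0.81 × 12.8 = 10.3680 mm/d
ETc = Kc × ET₀ = 0.96 × 10.3680 = 9.9533 mm/d
Crop demand D = ETc × 14 d = 9.9533 × 14 = 139.346 mm
Pe = 0.79 × 9.7 = 7.663 mm
D − Pe = 139.346 − 7.663 = 131.683 mm
Gross irrigation = 131.683 / 0.58 = 227.040 mm

227 mm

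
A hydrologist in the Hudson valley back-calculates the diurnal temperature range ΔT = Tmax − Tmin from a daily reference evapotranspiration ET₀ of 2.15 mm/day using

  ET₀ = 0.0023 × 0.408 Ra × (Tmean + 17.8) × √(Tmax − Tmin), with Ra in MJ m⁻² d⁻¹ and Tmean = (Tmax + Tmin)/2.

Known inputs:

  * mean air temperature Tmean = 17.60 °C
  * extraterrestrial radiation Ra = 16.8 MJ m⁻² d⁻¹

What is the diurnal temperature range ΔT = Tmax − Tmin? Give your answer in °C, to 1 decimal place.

√ΔT = ET₀ / [0.0023 × 0.408 × Ra × (Tmean+17.8)] = 2.15 / (0.0023 × 6.8544 × 35.40) = 3.8525
ΔT = 3.8525² = 14.842 °C

14.8 °C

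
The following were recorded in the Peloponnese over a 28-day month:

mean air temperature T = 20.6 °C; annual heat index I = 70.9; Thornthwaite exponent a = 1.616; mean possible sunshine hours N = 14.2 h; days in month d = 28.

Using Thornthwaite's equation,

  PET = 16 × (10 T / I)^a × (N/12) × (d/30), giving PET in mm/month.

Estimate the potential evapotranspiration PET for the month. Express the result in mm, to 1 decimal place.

10T/I = 10 × 20.6 / 70.9 = 2.9055
(10T/I)^a = 2.9055^1.616 = 5.6049
Uncorrected PET = 16 × 5.6049 = 89.678 mm
Correction = (N/12)(d/30) = (14.2/12)(28/30) = 1.1044
PET = 89.678 × 1.1044 = 99.040 mm/month

99.0 mm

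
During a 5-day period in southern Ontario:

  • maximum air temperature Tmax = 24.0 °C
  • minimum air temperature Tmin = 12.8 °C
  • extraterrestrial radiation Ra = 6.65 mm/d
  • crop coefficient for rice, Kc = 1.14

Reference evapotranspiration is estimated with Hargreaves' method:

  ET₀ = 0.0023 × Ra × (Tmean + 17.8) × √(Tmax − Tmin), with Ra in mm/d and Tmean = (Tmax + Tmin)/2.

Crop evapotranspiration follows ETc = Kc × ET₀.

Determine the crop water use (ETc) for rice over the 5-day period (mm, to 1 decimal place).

Tmean = (24.0 + 12.8)/2 = 18.40 °C
ET₀ = 0.0023 × 6.65 × (18.40 + 17.8) × √11.2 = 0.0023 × 6.65 × 36.20 × 3.3466 = 1.8529 mm/d
ETc = Kc × ET₀ = 1.14 × 1.8529 = 2.1123 mm/d
Over 5 days: 2.1123 × 5 = 10.562 mm

10.6 mm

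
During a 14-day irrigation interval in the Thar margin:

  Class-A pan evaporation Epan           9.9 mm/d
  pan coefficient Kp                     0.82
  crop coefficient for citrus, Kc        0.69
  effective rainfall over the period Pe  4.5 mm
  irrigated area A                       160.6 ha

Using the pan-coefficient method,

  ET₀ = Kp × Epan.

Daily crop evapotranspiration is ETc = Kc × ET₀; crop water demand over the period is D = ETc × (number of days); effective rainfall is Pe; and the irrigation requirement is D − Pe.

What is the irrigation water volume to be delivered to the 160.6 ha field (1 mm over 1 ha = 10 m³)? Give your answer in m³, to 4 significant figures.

ET₀ = 0.82 × 9.9 = 8.1180 mm/d
ETc = Kc × ET₀ = 0.69 × 8.1180 = 5.6014 mm/d
Crop demand D = ETc × 14 d = 5.6014 × 14 = 78.420 mm
D − Pe = 78.420 − 4.5 = 73.920 mm
Volume = 73.920 mm × 160.6 ha × 10 = 118715.5 m³

118700 m³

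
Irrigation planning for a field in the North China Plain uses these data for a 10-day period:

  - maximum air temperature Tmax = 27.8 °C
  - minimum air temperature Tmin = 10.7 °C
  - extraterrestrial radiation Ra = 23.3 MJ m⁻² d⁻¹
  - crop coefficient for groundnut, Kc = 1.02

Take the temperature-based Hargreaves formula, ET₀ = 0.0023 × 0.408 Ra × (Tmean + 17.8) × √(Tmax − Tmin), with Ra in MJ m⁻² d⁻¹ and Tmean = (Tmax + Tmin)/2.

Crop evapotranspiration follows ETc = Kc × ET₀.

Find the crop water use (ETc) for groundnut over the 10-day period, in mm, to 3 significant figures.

Tmean = (27.8 + 10.7)/2 = 19.25 °C
0.408 Ra = 0.408 × 23.3 = 9.5064 mm/d equivalent
ET₀ = 0.0023 × 9.5064 × (19.25 + 17.8) × √17.1 = 0.0023 × 9.5064 × 37.05 × 4.1352 = 3.3499 mm/d
ETc = Kc × ET₀ = 1.02 × 3.3499 = 3.4169 mm/d
Over 10 days: 3.4169 × 10 = 34.169 mm

34.2 mm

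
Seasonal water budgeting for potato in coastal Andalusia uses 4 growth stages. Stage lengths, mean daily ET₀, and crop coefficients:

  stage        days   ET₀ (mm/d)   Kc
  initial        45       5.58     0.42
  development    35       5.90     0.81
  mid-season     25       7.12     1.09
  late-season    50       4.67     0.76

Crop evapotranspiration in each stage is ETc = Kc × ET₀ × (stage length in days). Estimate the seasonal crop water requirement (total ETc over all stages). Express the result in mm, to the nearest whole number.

644 mm

initial: 0.42 × 5.58 × 45 = 105.46 mm
development: 0.81 × 5.90 × 35 = 167.27 mm
mid-season: 1.09 × 7.12 × 25 = 194.02 mm
late-season: 0.76 × 4.67 × 50 = 177.46 mm
Seasonal total = 644.21 mm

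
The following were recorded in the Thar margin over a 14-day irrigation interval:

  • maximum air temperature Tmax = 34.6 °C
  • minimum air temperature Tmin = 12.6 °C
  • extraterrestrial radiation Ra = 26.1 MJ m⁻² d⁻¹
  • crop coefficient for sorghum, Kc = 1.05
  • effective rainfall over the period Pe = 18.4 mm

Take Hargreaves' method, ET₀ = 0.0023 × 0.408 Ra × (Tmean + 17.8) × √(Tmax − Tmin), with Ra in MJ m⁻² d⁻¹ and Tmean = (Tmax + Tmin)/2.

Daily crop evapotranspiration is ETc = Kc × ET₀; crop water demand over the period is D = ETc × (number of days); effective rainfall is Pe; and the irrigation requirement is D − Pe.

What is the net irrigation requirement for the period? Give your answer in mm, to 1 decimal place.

51.5 mm

Tmean = (34.6 + 12.6)/2 = 23.60 °C
0.408 Ra = 0.408 × 26.1 = 10.6488 mm/d equivalent
ET₀ = 0.0023 × 10.6488 × (23.60 + 17.8) × √22.0 = 0.0023 × 10.6488 × 41.40 × 4.6904 = 4.7560 mm/d
ETc = Kc × ET₀ = 1.05 × 4.7560 = 4.9938 mm/d
Crop demand D = ETc × 14 d = 4.9938 × 14 = 69.913 mm
D − Pe = 69.913 − 18.4 = 51.513 mm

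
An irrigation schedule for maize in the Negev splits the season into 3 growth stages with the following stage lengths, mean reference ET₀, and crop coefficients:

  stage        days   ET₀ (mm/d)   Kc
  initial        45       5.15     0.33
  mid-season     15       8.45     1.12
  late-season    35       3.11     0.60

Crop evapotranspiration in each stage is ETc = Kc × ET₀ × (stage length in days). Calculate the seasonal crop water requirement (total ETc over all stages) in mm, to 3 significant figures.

initial: 0.33 × 5.15 × 45 = 76.48 mm
mid-season: 1.12 × 8.45 × 15 = 141.96 mm
late-season: 0.60 × 3.11 × 35 = 65.31 mm
Seasonal total = 283.75 mm

284 mm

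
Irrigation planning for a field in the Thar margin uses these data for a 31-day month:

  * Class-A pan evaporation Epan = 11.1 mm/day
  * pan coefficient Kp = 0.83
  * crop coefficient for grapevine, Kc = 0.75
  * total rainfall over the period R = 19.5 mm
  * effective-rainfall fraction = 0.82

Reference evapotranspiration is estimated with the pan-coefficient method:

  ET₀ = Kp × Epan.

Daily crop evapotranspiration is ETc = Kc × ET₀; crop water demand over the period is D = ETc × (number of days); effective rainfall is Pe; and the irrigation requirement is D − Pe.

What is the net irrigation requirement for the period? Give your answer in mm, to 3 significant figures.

198 mm

ET₀ = 0.83 × 11.1 = 9.2130 mm/d
ETc = Kc × ET₀ = 0.75 × 9.2130 = 6.9098 mm/d
Crop demand D = ETc × 31 d = 6.9098 × 31 = 214.204 mm
Pe = 0.82 × 19.5 = 15.990 mm
D − Pe = 214.204 − 15.990 = 198.214 mm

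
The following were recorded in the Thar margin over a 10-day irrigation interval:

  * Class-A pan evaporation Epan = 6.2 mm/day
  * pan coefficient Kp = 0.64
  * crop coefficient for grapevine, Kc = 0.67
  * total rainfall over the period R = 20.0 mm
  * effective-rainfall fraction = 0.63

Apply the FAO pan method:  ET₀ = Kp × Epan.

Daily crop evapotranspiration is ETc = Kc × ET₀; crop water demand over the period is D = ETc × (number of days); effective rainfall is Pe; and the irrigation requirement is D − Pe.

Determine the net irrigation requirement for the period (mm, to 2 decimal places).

13.99 mm

ET₀ = 0.64 × 6.2 = 3.9680 mm/d
ETc = Kc × ET₀ = 0.67 × 3.9680 = 2.6586 mm/d
Crop demand D = ETc × 10 d = 2.6586 × 10 = 26.586 mm
Pe = 0.63 × 20.0 = 12.600 mm
D − Pe = 26.586 − 12.600 = 13.986 mm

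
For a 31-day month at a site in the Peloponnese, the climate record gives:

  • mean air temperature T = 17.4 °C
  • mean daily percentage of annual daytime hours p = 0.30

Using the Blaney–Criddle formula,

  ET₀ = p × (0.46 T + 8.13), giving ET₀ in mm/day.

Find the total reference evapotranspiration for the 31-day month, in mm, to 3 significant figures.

150 mm

ET₀ = 0.30 × (0.46 × 17.4 + 8.13) = 0.30 × 16.134 = 4.8402 mm/d
Monthly total = 4.8402 × 31 = 150.046 mm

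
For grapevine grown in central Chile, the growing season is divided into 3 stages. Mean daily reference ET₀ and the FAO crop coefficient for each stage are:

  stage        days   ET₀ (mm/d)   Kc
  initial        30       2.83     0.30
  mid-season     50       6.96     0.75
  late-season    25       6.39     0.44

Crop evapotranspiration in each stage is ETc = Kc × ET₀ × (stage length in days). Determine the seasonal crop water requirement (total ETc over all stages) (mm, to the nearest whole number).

357 mm

initial: 0.30 × 2.83 × 30 = 25.47 mm
mid-season: 0.75 × 6.96 × 50 = 261.00 mm
late-season: 0.44 × 6.39 × 25 = 70.29 mm
Seasonal total = 356.76 mm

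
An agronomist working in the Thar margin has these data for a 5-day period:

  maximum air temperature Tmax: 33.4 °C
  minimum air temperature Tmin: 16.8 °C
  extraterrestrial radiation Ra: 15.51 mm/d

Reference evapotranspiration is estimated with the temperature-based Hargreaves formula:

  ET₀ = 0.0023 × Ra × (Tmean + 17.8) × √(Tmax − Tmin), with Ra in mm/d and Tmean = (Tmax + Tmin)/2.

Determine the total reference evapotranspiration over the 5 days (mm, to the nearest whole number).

31 mm

Tmean = (33.4 + 16.8)/2 = 25.10 °C
ET₀ = 0.0023 × 15.51 × (25.10 + 17.8) × √16.6 = 0.0023 × 15.51 × 42.90 × 4.0743 = 6.2352 mm/d
Over 5 days: 6.2352 × 5 = 31.176 mm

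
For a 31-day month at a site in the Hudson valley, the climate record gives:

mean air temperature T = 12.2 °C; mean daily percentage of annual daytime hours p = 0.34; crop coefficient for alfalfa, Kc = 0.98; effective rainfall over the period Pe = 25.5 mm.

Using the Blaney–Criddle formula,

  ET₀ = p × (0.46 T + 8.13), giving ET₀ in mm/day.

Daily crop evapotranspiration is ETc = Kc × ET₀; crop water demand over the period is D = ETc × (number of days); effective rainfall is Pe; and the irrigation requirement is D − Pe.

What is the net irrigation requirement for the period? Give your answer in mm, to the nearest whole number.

ET₀ = 0.34 × (0.46 × 12.2 + 8.13) = 0.34 × 13.742 = 4.6723 mm/d
ETc = Kc × ET₀ = 0.98 × 4.6723 = 4.5789 mm/d
Crop demand D = ETc × 31 d = 4.5789 × 31 = 141.946 mm
D − Pe = 141.946 − 25.5 = 116.446 mm

116 mm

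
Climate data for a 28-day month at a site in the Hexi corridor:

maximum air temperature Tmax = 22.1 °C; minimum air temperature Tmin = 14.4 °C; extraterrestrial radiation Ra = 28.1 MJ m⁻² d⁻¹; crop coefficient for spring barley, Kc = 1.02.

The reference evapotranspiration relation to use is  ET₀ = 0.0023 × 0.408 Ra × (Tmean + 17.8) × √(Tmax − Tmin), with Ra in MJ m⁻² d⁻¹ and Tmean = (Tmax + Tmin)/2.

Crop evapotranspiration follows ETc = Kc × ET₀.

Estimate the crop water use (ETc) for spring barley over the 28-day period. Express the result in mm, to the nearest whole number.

Tmean = (22.1 + 14.4)/2 = 18.25 °C
0.408 Ra = 0.408 × 28.1 = 11.4648 mm/d equivalent
ET₀ = 0.0023 × 11.4648 × (18.25 + 17.8) × √7.7 = 0.0023 × 11.4648 × 36.05 × 2.7749 = 2.6378 mm/d
ETc = Kc × ET₀ = 1.02 × 2.6378 = 2.6906 mm/d
Over 28 days: 2.6906 × 28 = 75.337 mm

75 mm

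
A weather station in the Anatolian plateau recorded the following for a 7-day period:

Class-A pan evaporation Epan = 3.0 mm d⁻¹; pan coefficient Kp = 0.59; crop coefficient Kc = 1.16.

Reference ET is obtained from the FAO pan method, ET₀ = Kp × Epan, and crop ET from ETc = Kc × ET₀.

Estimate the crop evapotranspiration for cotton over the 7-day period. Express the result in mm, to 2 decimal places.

ET₀ = 0.59 × 3.0 = 1.7700 mm/d
ETc = Kc × ET₀ = 1.16 × 1.7700 = 2.0532 mm/d
Over 7 days: 2.0532 × 7 = 14.372 mm

14.37 mm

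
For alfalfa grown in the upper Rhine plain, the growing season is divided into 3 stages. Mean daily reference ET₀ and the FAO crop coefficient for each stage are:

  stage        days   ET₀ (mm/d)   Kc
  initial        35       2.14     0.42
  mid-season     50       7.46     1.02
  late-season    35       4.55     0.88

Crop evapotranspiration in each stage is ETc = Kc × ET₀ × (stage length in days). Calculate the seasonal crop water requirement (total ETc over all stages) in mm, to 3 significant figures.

initial: 0.42 × 2.14 × 35 = 31.46 mm
mid-season: 1.02 × 7.46 × 50 = 380.46 mm
late-season: 0.88 × 4.55 × 35 = 140.14 mm
Seasonal total = 552.06 mm

552 mm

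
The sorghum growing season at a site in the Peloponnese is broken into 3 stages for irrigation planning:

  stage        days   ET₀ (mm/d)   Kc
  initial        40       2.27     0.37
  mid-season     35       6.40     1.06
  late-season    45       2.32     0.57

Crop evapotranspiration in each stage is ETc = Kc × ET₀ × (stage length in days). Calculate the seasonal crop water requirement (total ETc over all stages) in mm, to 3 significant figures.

initial: 0.37 × 2.27 × 40 = 33.60 mm
mid-season: 1.06 × 6.40 × 35 = 237.44 mm
late-season: 0.57 × 2.32 × 45 = 59.51 mm
Seasonal total = 330.55 mm

331 mm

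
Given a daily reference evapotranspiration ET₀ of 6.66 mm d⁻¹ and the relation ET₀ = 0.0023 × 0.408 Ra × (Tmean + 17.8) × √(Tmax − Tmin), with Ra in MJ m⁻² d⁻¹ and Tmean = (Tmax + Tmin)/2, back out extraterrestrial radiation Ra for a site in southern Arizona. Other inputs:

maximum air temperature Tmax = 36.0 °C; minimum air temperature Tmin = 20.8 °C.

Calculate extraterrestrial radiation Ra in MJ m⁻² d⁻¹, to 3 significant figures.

39.4 MJ m⁻² d⁻¹

Tmean = (36.0+20.8)/2 = 28.40 °C; ΔT = 15.2
Ra = ET₀ / [0.0023 × 0.408 × (Tmean+17.8) × √ΔT]
   = 6.66 / (0.0023 × 0.408 × 46.20 × 3.8987) = 39.403 MJ m⁻² d⁻¹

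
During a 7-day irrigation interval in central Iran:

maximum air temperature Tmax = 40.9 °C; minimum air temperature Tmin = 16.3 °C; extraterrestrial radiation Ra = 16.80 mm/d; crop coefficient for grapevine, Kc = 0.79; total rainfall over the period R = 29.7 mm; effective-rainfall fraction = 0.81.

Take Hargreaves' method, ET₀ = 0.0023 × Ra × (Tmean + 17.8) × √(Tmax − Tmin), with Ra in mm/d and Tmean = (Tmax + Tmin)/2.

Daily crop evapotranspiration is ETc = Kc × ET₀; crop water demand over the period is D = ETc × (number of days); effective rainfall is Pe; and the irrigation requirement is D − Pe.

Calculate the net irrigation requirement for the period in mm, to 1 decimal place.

25.1 mm

Tmean = (40.9 + 16.3)/2 = 28.60 °C
ET₀ = 0.0023 × 16.80 × (28.60 + 17.8) × √24.6 = 0.0023 × 16.80 × 46.40 × 4.9598 = 8.8924 mm/d
ETc = Kc × ET₀ = 0.79 × 8.8924 = 7.0250 mm/d
Crop demand D = ETc × 7 d = 7.0250 × 7 = 49.175 mm
Pe = 0.81 × 29.7 = 24.057 mm
D − Pe = 49.175 − 24.057 = 25.118 mm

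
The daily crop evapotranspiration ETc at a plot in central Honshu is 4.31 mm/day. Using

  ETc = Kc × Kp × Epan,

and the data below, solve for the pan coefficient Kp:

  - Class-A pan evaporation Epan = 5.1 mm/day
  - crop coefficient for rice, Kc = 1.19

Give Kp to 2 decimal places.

0.71

ETc = Kc × Kp × Epan  ⇒  Kp = ETc / (Kc × Epan)
Kp = 4.31 / (1.19 × 5.1) = 4.31 / 6.069 = 0.7102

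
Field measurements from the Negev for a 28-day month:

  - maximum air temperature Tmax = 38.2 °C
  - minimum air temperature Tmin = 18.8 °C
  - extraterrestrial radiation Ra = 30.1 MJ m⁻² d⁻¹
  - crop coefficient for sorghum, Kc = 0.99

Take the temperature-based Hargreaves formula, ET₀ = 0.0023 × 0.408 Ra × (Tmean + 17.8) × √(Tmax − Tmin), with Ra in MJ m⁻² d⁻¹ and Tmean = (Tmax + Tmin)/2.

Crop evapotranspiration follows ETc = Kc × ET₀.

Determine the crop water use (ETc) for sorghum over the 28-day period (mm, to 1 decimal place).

Tmean = (38.2 + 18.8)/2 = 28.50 °C
0.408 Ra = 0.408 × 30.1 = 12.2808 mm/d equivalent
ET₀ = 0.0023 × 12.2808 × (28.50 + 17.8) × √19.4 = 0.0023 × 12.2808 × 46.30 × 4.4045 = 5.7601 mm/d
ETc = Kc × ET₀ = 0.99 × 5.7601 = 5.7025 mm/d
Over 28 days: 5.7025 × 28 = 159.670 mm

159.7 mm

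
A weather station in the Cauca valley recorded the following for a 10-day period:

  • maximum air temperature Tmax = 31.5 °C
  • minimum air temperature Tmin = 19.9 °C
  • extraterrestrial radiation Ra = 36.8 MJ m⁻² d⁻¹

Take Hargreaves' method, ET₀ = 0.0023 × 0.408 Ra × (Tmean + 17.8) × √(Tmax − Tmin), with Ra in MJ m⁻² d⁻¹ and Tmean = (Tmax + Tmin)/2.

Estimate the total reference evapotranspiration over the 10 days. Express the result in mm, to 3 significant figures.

Tmean = (31.5 + 19.9)/2 = 25.70 °C
0.408 Ra = 0.408 × 36.8 = 15.0144 mm/d equivalent
ET₀ = 0.0023 × 15.0144 × (25.70 + 17.8) × √11.6 = 0.0023 × 15.0144 × 43.50 × 3.4059 = 5.1163 mm/d
Over 10 days: 5.1163 × 10 = 51.163 mm

51.2 mm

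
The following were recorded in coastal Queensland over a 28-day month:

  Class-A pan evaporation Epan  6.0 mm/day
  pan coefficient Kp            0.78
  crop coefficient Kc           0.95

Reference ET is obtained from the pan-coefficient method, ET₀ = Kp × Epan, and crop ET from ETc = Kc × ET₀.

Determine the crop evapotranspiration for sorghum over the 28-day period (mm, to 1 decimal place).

ET₀ = 0.78 × 6.0 = 4.6800 mm/d
ETc = Kc × ET₀ = 0.95 × 4.6800 = 4.4460 mm/d
Over 28 days: 4.4460 × 28 = 124.488 mm

124.5 mm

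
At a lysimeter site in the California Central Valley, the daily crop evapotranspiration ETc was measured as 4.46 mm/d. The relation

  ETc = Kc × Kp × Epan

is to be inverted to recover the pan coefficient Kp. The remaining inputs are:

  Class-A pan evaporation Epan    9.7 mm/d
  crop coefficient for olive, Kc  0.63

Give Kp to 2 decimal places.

ETc = Kc × Kp × Epan  ⇒  Kp = ETc / (Kc × Epan)
Kp = 4.46 / (0.63 × 9.7) = 4.46 / 6.111 = 0.7298

0.73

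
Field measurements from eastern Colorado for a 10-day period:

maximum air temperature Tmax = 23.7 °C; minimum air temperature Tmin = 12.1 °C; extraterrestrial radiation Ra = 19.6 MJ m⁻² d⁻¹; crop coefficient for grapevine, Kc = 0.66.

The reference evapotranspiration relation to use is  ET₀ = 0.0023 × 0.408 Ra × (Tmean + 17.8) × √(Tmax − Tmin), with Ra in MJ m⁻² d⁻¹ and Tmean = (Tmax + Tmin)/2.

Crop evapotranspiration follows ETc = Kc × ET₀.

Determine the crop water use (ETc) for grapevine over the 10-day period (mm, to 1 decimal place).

Tmean = (23.7 + 12.1)/2 = 17.90 °C
0.408 Ra = 0.408 × 19.6 = 7.9968 mm/d equivalent
ET₀ = 0.0023 × 7.9968 × (17.90 + 17.8) × √11.6 = 0.0023 × 7.9968 × 35.70 × 3.4059 = 2.2364 mm/d
ETc = Kc × ET₀ = 0.66 × 2.2364 = 1.4760 mm/d
Over 10 days: 1.4760 × 10 = 14.760 mm

14.8 mm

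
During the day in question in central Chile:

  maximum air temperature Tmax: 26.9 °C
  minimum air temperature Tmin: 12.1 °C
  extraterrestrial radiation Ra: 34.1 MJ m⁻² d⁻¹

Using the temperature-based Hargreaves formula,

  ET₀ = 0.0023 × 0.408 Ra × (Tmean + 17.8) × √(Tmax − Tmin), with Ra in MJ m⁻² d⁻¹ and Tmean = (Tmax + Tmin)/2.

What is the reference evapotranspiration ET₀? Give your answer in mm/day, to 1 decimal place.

Tmean = (26.9 + 12.1)/2 = 19.50 °C
0.408 Ra = 0.408 × 34.1 = 13.9128 mm/d equivalent
ET₀ = 0.0023 × 13.9128 × (19.50 + 17.8) × √14.8 = 0.0023 × 13.9128 × 37.30 × 3.8471 = 4.5918 mm/d

4.6 mm/day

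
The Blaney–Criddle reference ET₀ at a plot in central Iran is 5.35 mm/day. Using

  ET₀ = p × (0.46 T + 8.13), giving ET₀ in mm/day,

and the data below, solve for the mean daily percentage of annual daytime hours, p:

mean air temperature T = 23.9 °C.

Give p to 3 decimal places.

0.280

p = ET₀ / (0.46 T + 8.13) = 5.35 / (0.46 × 23.9 + 8.13) = 5.35 / 19.124 = 0.2798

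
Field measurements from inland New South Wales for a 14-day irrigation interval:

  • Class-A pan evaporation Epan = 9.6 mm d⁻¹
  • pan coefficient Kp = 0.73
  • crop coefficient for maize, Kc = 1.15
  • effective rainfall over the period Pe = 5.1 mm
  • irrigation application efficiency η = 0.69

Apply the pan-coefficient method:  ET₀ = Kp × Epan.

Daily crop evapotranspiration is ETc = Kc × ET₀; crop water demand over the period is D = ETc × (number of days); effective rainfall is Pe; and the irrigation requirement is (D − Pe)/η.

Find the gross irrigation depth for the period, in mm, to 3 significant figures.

156 mm

ET₀ = 0.73 × 9.6 = 7.0080 mm/d
ETc = Kc × ET₀ = 1.15 × 7.0080 = 8.0592 mm/d
Crop demand D = ETc × 14 d = 8.0592 × 14 = 112.829 mm
D − Pe = 112.829 − 5.1 = 107.729 mm
Gross irrigation = 107.729 / 0.69 = 156.129 mm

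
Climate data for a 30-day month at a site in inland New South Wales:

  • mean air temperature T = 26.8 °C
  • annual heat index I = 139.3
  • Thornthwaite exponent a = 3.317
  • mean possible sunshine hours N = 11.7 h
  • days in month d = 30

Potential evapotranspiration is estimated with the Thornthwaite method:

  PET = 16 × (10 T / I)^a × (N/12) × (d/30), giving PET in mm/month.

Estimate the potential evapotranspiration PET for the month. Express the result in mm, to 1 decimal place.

136.7 mm

10T/I = 10 × 26.8 / 139.3 = 1.9239
(10T/I)^a = 1.9239^3.317 = 8.7626
Uncorrected PET = 16 × 8.7626 = 140.202 mm
Correction = (N/12)(d/30) = (11.7/12)(30/30) = 0.9750
PET = 140.202 × 0.9750 = 136.697 mm/month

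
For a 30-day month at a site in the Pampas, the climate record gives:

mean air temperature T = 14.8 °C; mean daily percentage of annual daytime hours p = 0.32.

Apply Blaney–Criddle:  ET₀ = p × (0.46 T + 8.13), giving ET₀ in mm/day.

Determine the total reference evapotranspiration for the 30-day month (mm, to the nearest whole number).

ET₀ = 0.32 × (0.46 × 14.8 + 8.13) = 0.32 × 14.938 = 4.7802 mm/d
Monthly total = 4.7802 × 30 = 143.406 mm

143 mm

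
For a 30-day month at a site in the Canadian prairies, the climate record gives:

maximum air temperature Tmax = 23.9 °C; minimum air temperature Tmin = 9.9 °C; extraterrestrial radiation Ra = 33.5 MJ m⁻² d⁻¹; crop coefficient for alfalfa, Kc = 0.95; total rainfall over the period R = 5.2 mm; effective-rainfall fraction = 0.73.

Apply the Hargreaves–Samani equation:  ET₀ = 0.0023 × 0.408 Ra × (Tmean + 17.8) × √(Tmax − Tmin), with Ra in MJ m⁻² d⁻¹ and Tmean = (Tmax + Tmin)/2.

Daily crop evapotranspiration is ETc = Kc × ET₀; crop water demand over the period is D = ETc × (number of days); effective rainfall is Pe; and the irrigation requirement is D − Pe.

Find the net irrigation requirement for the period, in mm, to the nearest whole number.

113 mm

Tmean = (23.9 + 9.9)/2 = 16.90 °C
0.408 Ra = 0.408 × 33.5 = 13.6680 mm/d equivalent
ET₀ = 0.0023 × 13.6680 × (16.90 + 17.8) × √14.0 = 0.0023 × 13.6680 × 34.70 × 3.7417 = 4.0816 mm/d
ETc = Kc × ET₀ = 0.95 × 4.0816 = 3.8775 mm/d
Crop demand D = ETc × 30 d = 3.8775 × 30 = 116.325 mm
Pe = 0.73 × 5.2 = 3.796 mm
D − Pe = 116.325 − 3.796 = 112.529 mm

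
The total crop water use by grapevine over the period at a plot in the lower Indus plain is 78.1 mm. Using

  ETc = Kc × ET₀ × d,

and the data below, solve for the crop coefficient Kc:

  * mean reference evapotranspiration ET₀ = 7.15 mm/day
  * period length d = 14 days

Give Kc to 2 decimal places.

ETc = Kc × ET₀ × d  ⇒  Kc = ETc / (ET₀ × d)
Kc = 78.1 / (7.15 × 14) = 78.1 / 100.10 = 0.7802

0.78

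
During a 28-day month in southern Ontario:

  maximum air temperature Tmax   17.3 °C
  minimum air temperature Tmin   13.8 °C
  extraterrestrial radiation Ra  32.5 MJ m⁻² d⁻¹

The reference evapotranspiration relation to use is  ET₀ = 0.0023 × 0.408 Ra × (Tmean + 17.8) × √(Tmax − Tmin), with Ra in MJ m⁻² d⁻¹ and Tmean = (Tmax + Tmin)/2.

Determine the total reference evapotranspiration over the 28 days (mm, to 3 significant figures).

53.3 mm

Tmean = (17.3 + 13.8)/2 = 15.55 °C
0.408 Ra = 0.408 × 32.5 = 13.2600 mm/d equivalent
ET₀ = 0.0023 × 13.2600 × (15.55 + 17.8) × √3.5 = 0.0023 × 13.2600 × 33.35 × 1.8708 = 1.9028 mm/d
Over 28 days: 1.9028 × 28 = 53.278 mm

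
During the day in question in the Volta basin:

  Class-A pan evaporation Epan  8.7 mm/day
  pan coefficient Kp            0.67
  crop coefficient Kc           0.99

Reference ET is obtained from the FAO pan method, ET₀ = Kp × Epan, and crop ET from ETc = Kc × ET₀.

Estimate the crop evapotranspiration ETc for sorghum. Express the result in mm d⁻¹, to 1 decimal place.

ET₀ = 0.67 × 8.7 = 5.8290 mm/d
ETc = Kc × ET₀ = 0.99 × 5.8290 = 5.7707 mm/d

5.8 mm d⁻¹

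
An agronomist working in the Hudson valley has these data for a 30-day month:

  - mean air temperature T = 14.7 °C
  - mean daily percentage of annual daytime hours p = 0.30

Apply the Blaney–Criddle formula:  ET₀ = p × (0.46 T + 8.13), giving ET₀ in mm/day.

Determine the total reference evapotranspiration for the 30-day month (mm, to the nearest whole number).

134 mm

ET₀ = 0.30 × (0.46 × 14.7 + 8.13) = 0.30 × 14.892 = 4.4676 mm/d
Monthly total = 4.4676 × 30 = 134.028 mm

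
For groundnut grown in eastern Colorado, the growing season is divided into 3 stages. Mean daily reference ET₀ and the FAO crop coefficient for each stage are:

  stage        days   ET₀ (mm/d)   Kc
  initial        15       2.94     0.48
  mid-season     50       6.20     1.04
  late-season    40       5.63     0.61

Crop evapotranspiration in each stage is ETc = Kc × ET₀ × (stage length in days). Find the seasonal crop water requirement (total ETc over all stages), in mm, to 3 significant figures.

481 mm

initial: 0.48 × 2.94 × 15 = 21.17 mm
mid-season: 1.04 × 6.20 × 50 = 322.40 mm
late-season: 0.61 × 5.63 × 40 = 137.37 mm
Seasonal total = 480.94 mm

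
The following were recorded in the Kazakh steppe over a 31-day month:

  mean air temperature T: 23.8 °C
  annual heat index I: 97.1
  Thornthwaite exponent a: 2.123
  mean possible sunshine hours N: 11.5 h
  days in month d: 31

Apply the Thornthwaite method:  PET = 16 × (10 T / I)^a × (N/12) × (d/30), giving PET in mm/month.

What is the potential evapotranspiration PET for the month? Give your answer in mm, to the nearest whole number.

106 mm

10T/I = 10 × 23.8 / 97.1 = 2.4511
(10T/I)^a = 2.4511^2.123 = 6.7083
Uncorrected PET = 16 × 6.7083 = 107.333 mm
Correction = (N/12)(d/30) = (11.5/12)(31/30) = 0.9903
PET = 107.333 × 0.9903 = 106.292 mm/month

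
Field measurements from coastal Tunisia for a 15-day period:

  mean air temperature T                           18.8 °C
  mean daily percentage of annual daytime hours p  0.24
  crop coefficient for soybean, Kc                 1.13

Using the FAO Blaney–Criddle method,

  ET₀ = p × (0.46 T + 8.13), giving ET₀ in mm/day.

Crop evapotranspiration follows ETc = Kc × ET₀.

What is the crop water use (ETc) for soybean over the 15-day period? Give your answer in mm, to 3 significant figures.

ET₀ = 0.24 × (0.46 × 18.8 + 8.13) = 0.24 × 16.778 = 4.0267 mm/d
ETc = Kc × ET₀ = 1.13 × 4.0267 = 4.5502 mm/d
Over 15 days: 4.5502 × 15 = 68.253 mm

68.3 mm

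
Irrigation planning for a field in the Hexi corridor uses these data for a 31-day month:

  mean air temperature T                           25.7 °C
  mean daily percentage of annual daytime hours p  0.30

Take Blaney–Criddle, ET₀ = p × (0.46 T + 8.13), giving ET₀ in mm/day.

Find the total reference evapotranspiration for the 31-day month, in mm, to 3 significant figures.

186 mm

ET₀ = 0.30 × (0.46 × 25.7 + 8.13) = 0.30 × 19.952 = 5.9856 mm/d
Monthly total = 5.9856 × 31 = 185.554 mm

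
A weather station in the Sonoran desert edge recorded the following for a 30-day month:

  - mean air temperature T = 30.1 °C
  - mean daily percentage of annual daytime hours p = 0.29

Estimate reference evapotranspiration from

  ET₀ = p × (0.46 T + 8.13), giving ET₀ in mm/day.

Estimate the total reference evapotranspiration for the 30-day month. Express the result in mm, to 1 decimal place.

ET₀ = 0.29 × (0.46 × 30.1 + 8.13) = 0.29 × 21.976 = 6.3730 mm/d
Monthly total = 6.3730 × 30 = 191.190 mm

191.2 mm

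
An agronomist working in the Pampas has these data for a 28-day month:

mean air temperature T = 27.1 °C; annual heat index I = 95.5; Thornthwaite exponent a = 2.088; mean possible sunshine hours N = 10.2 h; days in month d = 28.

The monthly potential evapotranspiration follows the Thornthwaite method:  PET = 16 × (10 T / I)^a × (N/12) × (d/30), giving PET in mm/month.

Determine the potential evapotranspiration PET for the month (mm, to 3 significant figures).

10T/I = 10 × 27.1 / 95.5 = 2.8377
(10T/I)^a = 2.8377^2.088 = 8.8266
Uncorrected PET = 16 × 8.8266 = 141.226 mm
Correction = (N/12)(d/30) = (10.2/12)(28/30) = 0.7933
PET = 141.226 × 0.7933 = 112.035 mm/month

112 mm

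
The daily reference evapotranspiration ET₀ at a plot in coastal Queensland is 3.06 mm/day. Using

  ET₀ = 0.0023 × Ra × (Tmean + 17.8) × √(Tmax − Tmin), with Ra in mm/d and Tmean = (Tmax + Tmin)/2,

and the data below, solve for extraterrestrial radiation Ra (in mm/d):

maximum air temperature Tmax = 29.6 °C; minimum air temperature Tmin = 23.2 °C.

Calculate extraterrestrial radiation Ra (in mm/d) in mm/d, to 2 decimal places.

Tmean = 26.40 °C; √ΔT = 2.5298
Ra = ET₀ / [0.0023 × (Tmean+17.8) × √ΔT] = 3.06 / (0.0023 × 44.20 × 2.5298) = 11.898 mm/d

11.90 mm/d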